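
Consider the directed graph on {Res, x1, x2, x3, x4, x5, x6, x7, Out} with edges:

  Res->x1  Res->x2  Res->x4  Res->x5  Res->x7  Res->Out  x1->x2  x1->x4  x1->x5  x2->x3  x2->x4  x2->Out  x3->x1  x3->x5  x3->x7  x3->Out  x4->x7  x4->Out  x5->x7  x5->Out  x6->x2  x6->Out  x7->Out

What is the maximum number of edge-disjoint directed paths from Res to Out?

6

Assign every edge capacity 1; by Menger, the answer equals the max flow.
Path Res→Out (+1); total 1.
Path Res→x2→Out (+1); total 2.
Path Res→x4→Out (+1); total 3.
Path Res→x5→Out (+1); total 4.
Path Res→x7→Out (+1); total 5.
Path Res→x1→x2→x3→Out (+1); total 6.
No residual Res→Out path; max flow = 6.
Certifying cut of size 6: {Res→Out, Res→x1, Res→x2, Res→x4, Res→x5, Res→x7}.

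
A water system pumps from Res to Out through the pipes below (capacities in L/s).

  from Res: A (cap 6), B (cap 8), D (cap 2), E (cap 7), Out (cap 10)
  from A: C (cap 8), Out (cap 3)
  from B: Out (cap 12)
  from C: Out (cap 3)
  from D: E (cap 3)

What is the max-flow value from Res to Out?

24

Augment Res→Out: bottleneck 10, flow now 10.
Augment Res→A→Out: bottleneck 3, flow now 13.
Augment Res→B→Out: bottleneck 8, flow now 21.
Augment Res→A→C→Out: bottleneck 3, flow now 24.
No augmenting path remains; maximum flow = 24.
In the residual graph, reachable from Res: {Res, D, E}.
Min-cut edges: Res→A (6), Res→B (8), Res→Out (10); capacity 6 + 8 + 10 = 24.
This cut is saturated, so no flow can exceed 24.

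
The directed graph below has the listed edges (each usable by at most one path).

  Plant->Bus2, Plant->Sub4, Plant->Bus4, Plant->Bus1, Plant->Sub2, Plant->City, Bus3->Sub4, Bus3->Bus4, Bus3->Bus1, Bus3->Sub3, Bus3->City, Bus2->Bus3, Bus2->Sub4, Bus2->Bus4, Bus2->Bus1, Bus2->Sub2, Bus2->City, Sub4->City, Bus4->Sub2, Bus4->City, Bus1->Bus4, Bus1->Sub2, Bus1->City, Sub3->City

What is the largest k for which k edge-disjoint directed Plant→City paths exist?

Assign every edge capacity 1; by Menger, the answer equals the max flow.
Path Plant→City (+1); total 1.
Path Plant→Bus2→City (+1); total 2.
Path Plant→Sub4→City (+1); total 3.
Path Plant→Bus4→City (+1); total 4.
Path Plant→Bus1→City (+1); total 5.
No residual Plant→City path; max flow = 5.
Certifying cut of size 5: {Plant→Bus1, Plant→Bus2, Plant→Bus4, Plant→City, Plant→Sub4}.

5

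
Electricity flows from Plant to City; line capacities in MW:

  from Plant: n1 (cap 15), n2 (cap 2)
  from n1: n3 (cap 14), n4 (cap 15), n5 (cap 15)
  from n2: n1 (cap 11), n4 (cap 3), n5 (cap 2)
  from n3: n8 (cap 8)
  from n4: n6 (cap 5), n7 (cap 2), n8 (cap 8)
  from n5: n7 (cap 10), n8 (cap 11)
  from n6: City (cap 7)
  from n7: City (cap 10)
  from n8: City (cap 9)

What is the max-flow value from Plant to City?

17

Augment Plant→n1→n3→n8→City: bottleneck 8, flow now 8.
Augment Plant→n1→n4→n6→City: bottleneck 5, flow now 13.
Augment Plant→n1→n4→n7→City: bottleneck 2, flow now 15.
Augment Plant→n2→n4→n8→City: bottleneck 1, flow now 16.
Augment Plant→n2→n5→n7→City: bottleneck 1, flow now 17.
No augmenting path remains; maximum flow = 17.
In the residual graph, reachable from Plant: {Plant}.
Min-cut edges: Plant→n1 (15), Plant→n2 (2); capacity 15 + 2 = 17.
This cut is saturated, so no flow can exceed 17.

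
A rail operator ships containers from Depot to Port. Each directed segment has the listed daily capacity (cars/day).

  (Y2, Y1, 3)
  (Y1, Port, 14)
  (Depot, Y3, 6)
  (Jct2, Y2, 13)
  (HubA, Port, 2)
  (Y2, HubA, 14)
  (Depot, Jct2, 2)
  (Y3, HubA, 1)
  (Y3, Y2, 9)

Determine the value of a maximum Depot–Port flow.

5

Augment Depot→Y3→HubA→Port: bottleneck 1, flow now 1.
Augment Depot→Jct2→Y2→HubA→Port: bottleneck 1, flow now 2.
Augment Depot→Jct2→Y2→Y1→Port: bottleneck 1, flow now 3.
Augment Depot→Y3→Y2→Y1→Port: bottleneck 2, flow now 5.
No augmenting path remains; maximum flow = 5.
In the residual graph, reachable from Depot: {Depot, Jct2, Y3, Y2, HubA}.
Min-cut edges: Y2→Y1 (3), HubA→Port (2); capacity 3 + 2 = 5.
This cut is saturated, so no flow can exceed 5.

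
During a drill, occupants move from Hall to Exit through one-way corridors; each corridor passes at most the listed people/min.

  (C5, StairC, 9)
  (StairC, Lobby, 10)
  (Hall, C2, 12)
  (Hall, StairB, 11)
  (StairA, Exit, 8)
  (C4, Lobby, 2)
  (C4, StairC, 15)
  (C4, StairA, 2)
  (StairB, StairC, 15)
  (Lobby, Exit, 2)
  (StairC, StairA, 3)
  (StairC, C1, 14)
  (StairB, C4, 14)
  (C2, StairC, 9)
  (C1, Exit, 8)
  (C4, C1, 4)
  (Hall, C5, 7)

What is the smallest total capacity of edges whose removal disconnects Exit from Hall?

15

Augment Hall→C2→StairC→StairA→Exit: bottleneck 3, flow now 3.
Augment Hall→C2→StairC→Lobby→Exit: bottleneck 2, flow now 5.
Augment Hall→C2→StairC→C1→Exit: bottleneck 4, flow now 9.
Augment Hall→C5→StairC→C1→Exit: bottleneck 4, flow now 13.
Augment Hall→StairB→C4→StairA→Exit: bottleneck 2, flow now 15.
No augmenting path remains; maximum flow = 15.
By max-flow min-cut, the minimum cut capacity equals the max flow.
In the residual graph, reachable from Hall: {Hall, C2, C5, StairB, StairC, C4, Lobby, C1}.
Min-cut edges: StairC→StairA (3), C4→StairA (2), Lobby→Exit (2), C1→Exit (8); capacity 3 + 2 + 2 + 8 = 15.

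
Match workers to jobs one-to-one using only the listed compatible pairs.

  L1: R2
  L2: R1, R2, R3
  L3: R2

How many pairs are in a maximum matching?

Unit-capacity flow: source→left, listed edges, right→sink; max matching = max flow.
Augmenting path L1→R2 (+1); matched 1.
Augmenting path L2→R1 (+1); matched 2.
No augmenting path remains; maximum matching = 2.
König certificate: {L2, R2} is a vertex cover of size 2 (every listed pair touches it), so no matching can be larger.

2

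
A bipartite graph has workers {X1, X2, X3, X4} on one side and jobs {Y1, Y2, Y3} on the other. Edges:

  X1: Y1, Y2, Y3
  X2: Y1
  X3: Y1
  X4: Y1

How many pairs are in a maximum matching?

Unit-capacity flow: source→left, listed edges, right→sink; max matching = max flow.
Augmenting path X1→Y1 (+1); matched 1.
Augmenting path X2→Y1→X1→Y2 (+1); matched 2.
No augmenting path remains; maximum matching = 2.
König certificate: {X1, Y1} is a vertex cover of size 2 (every listed pair touches it), so no matching can be larger.

2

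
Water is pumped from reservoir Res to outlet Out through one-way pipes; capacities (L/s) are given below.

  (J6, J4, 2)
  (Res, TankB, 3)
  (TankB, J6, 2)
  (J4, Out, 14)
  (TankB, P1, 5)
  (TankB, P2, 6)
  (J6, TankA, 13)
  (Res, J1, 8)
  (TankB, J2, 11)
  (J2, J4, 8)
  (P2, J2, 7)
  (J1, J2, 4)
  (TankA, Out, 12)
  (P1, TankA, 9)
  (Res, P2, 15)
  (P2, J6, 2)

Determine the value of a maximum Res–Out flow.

Augment Res→P2→J6→J4→Out: bottleneck 2, flow now 2.
Augment Res→P2→J2→J4→Out: bottleneck 7, flow now 9.
Augment Res→J1→J2→J4→Out: bottleneck 1, flow now 10.
Augment Res→TankB→J6→TankA→Out: bottleneck 2, flow now 12.
Augment Res→TankB→P1→TankA→Out: bottleneck 1, flow now 13.
No augmenting path remains; maximum flow = 13.
In the residual graph, reachable from Res: {Res, P2, J1, J2}.
Min-cut edges: Res→TankB (3), P2→J6 (2), J2→J4 (8); capacity 3 + 2 + 8 = 13.
This cut is saturated, so no flow can exceed 13.

13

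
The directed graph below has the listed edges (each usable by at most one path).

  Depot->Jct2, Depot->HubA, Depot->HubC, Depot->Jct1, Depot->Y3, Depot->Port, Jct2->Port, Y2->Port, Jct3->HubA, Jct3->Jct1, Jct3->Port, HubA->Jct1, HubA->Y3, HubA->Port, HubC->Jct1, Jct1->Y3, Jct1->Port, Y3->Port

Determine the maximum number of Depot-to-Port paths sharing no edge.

Assign every edge capacity 1; by Menger, the answer equals the max flow.
Path Depot→Port (+1); total 1.
Path Depot→Jct2→Port (+1); total 2.
Path Depot→HubA→Port (+1); total 3.
Path Depot→Jct1→Port (+1); total 4.
Path Depot→Y3→Port (+1); total 5.
No residual Depot→Port path; max flow = 5.
Certifying cut of size 5: {Depot→HubA, Depot→Jct2, Depot→Port, Jct1→Port, Y3→Port}.

5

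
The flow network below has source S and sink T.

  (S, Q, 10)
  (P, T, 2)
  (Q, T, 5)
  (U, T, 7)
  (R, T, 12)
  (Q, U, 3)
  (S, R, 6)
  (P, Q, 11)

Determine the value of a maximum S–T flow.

Augment S→Q→T: bottleneck 5, flow now 5.
Augment S→R→T: bottleneck 6, flow now 11.
Augment S→Q→U→T: bottleneck 3, flow now 14.
No augmenting path remains; maximum flow = 14.
In the residual graph, reachable from S: {S, Q}.
Min-cut edges: S→R (6), Q→U (3), Q→T (5); capacity 6 + 3 + 5 = 14.
This cut is saturated, so no flow can exceed 14.

14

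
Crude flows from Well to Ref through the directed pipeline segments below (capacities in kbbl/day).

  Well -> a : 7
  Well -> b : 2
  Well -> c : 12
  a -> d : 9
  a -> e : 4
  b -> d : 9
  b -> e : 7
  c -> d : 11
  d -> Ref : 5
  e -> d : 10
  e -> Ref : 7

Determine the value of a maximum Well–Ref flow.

Augment Well→a→d→Ref: bottleneck 5, flow now 5.
Augment Well→a→e→Ref: bottleneck 2, flow now 7.
Augment Well→b→e→Ref: bottleneck 2, flow now 9.
Augment Well→c→d→a→e→Ref: bottleneck 2, flow now 11. (uses reverse residual edge)
No augmenting path remains; maximum flow = 11.
In the residual graph, reachable from Well: {Well, a, c, d}.
Min-cut edges: Well→b (2), a→e (4), d→Ref (5); capacity 2 + 4 + 5 = 11.
This cut is saturated, so no flow can exceed 11.

11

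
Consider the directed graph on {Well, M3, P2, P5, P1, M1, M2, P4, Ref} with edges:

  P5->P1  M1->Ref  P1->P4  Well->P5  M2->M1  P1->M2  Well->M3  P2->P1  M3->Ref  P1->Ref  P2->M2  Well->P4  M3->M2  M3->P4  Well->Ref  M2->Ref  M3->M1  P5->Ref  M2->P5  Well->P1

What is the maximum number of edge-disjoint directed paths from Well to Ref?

4

Assign every edge capacity 1; by Menger, the answer equals the max flow.
Path Well→Ref (+1); total 1.
Path Well→M3→Ref (+1); total 2.
Path Well→P5→Ref (+1); total 3.
Path Well→P1→Ref (+1); total 4.
No residual Well→Ref path; max flow = 4.
Certifying cut of size 4: {Well→M3, Well→P1, Well→P5, Well→Ref}.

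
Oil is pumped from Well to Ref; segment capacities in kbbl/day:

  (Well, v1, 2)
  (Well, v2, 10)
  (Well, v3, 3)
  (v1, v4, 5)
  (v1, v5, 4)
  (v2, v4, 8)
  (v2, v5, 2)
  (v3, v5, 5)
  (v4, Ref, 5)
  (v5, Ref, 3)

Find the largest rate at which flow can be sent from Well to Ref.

Augment Well→v1→v4→Ref: bottleneck 2, flow now 2.
Augment Well→v2→v4→Ref: bottleneck 3, flow now 5.
Augment Well→v2→v5→Ref: bottleneck 2, flow now 7.
Augment Well→v3→v5→Ref: bottleneck 1, flow now 8.
No augmenting path remains; maximum flow = 8.
In the residual graph, reachable from Well: {Well, v1, v2, v3, v4, v5}.
Min-cut edges: v4→Ref (5), v5→Ref (3); capacity 5 + 3 = 8.
This cut is saturated, so no flow can exceed 8.

8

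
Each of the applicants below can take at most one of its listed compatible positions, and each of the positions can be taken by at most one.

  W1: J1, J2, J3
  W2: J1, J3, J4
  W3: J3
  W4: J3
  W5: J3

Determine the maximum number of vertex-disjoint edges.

Unit-capacity flow: source→left, listed edges, right→sink; max matching = max flow.
Augmenting path W1→J1 (+1); matched 1.
Augmenting path W2→J3 (+1); matched 2.
Augmenting path W3→J3→W2→J4 (+1); matched 3.
No augmenting path remains; maximum matching = 3.
König certificate: {W1, W2, J3} is a vertex cover of size 3 (every listed pair touches it), so no matching can be larger.

3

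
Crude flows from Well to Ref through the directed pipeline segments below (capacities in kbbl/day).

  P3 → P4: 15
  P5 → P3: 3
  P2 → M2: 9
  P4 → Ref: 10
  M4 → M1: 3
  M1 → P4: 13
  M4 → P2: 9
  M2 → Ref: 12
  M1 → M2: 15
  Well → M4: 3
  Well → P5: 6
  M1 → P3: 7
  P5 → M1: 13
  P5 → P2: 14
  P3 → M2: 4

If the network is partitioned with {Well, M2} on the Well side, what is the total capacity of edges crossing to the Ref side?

21

Edges leaving {Well, M2}: Well→P5 (6), Well→M4 (3), M2→Ref (12).
Cut capacity = 6 + 3 + 12 = 21.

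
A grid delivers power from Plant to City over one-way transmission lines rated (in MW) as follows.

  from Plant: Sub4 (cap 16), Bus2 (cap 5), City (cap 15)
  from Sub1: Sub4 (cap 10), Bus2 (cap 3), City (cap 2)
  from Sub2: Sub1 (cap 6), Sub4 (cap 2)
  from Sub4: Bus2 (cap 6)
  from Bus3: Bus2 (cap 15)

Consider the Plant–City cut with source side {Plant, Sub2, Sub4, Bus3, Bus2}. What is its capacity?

Edges leaving {Plant, Sub2, Sub4, Bus3, Bus2}: Plant→City (15), Sub2→Sub1 (6).
Cut capacity = 15 + 6 = 21.

21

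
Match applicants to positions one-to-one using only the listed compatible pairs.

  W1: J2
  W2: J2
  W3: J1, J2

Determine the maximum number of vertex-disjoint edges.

2

Unit-capacity flow: source→left, listed edges, right→sink; max matching = max flow.
Augmenting path W1→J2 (+1); matched 1.
Augmenting path W3→J1 (+1); matched 2.
No augmenting path remains; maximum matching = 2.
König certificate: {W3, J2} is a vertex cover of size 2 (every listed pair touches it), so no matching can be larger.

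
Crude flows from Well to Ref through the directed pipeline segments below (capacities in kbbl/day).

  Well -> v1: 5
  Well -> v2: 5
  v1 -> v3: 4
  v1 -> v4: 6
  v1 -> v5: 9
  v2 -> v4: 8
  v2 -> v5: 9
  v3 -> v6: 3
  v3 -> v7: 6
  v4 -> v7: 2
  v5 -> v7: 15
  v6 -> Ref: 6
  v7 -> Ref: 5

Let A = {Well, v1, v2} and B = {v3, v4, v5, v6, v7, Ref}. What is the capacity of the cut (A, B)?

36

Edges leaving {Well, v1, v2}: v1→v3 (4), v1→v4 (6), v1→v5 (9), v2→v4 (8), v2→v5 (9).
Cut capacity = 4 + 6 + 9 + 8 + 9 = 36.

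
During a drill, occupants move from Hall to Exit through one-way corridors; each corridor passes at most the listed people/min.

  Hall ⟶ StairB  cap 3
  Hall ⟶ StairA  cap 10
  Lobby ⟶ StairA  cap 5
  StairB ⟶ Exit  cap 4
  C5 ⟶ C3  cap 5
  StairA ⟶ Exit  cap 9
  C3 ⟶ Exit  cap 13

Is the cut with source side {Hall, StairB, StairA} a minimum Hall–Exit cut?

No — its capacity is 13, but the minimum cut has capacity 12.

Given cut capacity: 4 + 9 = 13.
Augment Hall→StairB→Exit: bottleneck 3, flow now 3.
Augment Hall→StairA→Exit: bottleneck 9, flow now 12.
No augmenting path remains; maximum flow = 12.
In the residual graph, reachable from Hall: {Hall, StairA}.
Min-cut edges: Hall→StairB (3), StairA→Exit (9); capacity 3 + 9 = 12.
Cut capacity 13 exceeds the max flow 12, so it is not minimum.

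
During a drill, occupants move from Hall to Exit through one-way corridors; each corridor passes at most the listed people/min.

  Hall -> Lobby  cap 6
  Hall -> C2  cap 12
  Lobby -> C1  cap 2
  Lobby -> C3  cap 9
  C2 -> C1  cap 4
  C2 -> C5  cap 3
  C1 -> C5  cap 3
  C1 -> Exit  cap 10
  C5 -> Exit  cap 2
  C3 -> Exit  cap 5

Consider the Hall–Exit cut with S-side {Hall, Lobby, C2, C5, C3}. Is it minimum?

No — its capacity is 13, but the minimum cut has capacity 12.

Given cut capacity: 2 + 4 + 2 + 5 = 13.
Augment Hall→Lobby→C1→Exit: bottleneck 2, flow now 2.
Augment Hall→Lobby→C3→Exit: bottleneck 4, flow now 6.
Augment Hall→C2→C1→Exit: bottleneck 4, flow now 10.
Augment Hall→C2→C5→Exit: bottleneck 2, flow now 12.
No augmenting path remains; maximum flow = 12.
In the residual graph, reachable from Hall: {Hall, C2, C5}.
Min-cut edges: Hall→Lobby (6), C2→C1 (4), C5→Exit (2); capacity 6 + 4 + 2 = 12.
Cut capacity 13 exceeds the max flow 12, so it is not minimum.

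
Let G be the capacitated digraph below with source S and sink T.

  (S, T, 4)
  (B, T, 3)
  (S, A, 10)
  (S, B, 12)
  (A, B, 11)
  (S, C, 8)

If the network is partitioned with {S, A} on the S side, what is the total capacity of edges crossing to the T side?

35

Edges leaving {S, A}: S→B (12), S→C (8), S→T (4), A→B (11).
Cut capacity = 12 + 8 + 4 + 11 = 35.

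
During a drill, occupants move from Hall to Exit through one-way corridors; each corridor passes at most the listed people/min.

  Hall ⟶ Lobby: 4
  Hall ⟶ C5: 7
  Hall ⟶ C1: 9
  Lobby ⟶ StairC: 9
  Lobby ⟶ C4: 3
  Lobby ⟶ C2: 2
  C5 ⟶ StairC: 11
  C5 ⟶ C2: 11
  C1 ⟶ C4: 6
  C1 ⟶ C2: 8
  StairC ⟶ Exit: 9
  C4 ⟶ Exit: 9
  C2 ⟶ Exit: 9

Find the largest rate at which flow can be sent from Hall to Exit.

Augment Hall→Lobby→StairC→Exit: bottleneck 4, flow now 4.
Augment Hall→C5→StairC→Exit: bottleneck 5, flow now 9.
Augment Hall→C5→C2→Exit: bottleneck 2, flow now 11.
Augment Hall→C1→C4→Exit: bottleneck 6, flow now 17.
Augment Hall→C1→C2→Exit: bottleneck 3, flow now 20.
No augmenting path remains; maximum flow = 20.
In the residual graph, reachable from Hall: {Hall}.
Min-cut edges: Hall→Lobby (4), Hall→C5 (7), Hall→C1 (9); capacity 4 + 7 + 9 = 20.
This cut is saturated, so no flow can exceed 20.

20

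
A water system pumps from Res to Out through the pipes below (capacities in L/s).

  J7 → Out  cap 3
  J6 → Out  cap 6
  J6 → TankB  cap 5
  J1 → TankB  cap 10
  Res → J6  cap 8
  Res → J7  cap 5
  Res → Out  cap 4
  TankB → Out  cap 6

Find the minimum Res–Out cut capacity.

15

Augment Res→Out: bottleneck 4, flow now 4.
Augment Res→J6→Out: bottleneck 6, flow now 10.
Augment Res→J7→Out: bottleneck 3, flow now 13.
Augment Res→J6→TankB→Out: bottleneck 2, flow now 15.
No augmenting path remains; maximum flow = 15.
By max-flow min-cut, the minimum cut capacity equals the max flow.
In the residual graph, reachable from Res: {Res, J7}.
Min-cut edges: Res→J6 (8), Res→Out (4), J7→Out (3); capacity 8 + 4 + 3 = 15.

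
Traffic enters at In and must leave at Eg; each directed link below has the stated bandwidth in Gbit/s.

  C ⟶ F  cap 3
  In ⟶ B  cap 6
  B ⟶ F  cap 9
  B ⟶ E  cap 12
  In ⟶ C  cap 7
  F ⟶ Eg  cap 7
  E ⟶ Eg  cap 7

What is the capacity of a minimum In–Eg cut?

Augment In→B→F→Eg: bottleneck 6, flow now 6.
Augment In→C→F→Eg: bottleneck 1, flow now 7.
Augment In→C→F→B→E→Eg: bottleneck 2, flow now 9. (uses reverse residual edge)
No augmenting path remains; maximum flow = 9.
By max-flow min-cut, the minimum cut capacity equals the max flow.
In the residual graph, reachable from In: {In, C}.
Min-cut edges: In→B (6), C→F (3); capacity 6 + 3 = 9.

9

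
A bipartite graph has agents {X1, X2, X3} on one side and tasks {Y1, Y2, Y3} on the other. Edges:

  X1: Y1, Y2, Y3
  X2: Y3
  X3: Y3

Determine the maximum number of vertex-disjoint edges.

Unit-capacity flow: source→left, listed edges, right→sink; max matching = max flow.
Augmenting path X1→Y1 (+1); matched 1.
Augmenting path X2→Y3 (+1); matched 2.
No augmenting path remains; maximum matching = 2.
König certificate: {X1, Y3} is a vertex cover of size 2 (every listed pair touches it), so no matching can be larger.

2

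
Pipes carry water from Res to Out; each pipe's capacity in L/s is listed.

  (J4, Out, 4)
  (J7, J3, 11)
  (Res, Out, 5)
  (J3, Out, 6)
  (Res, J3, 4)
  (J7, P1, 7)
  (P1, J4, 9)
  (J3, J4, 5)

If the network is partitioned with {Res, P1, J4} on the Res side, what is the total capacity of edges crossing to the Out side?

13

Edges leaving {Res, P1, J4}: Res→J3 (4), Res→Out (5), J4→Out (4).
Cut capacity = 4 + 5 + 4 = 13.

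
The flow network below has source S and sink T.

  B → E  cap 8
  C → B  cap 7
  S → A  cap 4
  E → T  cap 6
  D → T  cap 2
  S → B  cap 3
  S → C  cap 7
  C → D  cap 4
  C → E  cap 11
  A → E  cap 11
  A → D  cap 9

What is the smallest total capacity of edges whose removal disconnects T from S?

Augment S→A→D→T: bottleneck 2, flow now 2.
Augment S→A→E→T: bottleneck 2, flow now 4.
Augment S→B→E→T: bottleneck 3, flow now 7.
Augment S→C→E→T: bottleneck 1, flow now 8.
No augmenting path remains; maximum flow = 8.
By max-flow min-cut, the minimum cut capacity equals the max flow.
In the residual graph, reachable from S: {S, A, B, C, D, E}.
Min-cut edges: D→T (2), E→T (6); capacity 2 + 6 = 8.

8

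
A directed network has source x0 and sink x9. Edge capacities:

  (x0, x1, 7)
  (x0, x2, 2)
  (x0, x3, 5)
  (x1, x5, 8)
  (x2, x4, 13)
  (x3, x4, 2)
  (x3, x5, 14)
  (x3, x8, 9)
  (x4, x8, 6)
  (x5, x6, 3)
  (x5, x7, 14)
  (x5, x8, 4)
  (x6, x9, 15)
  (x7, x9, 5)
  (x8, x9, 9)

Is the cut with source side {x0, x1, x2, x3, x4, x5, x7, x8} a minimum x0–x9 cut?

No — its capacity is 17, but the minimum cut has capacity 14.

Given cut capacity: 3 + 5 + 9 = 17.
Augment x0→x3→x8→x9: bottleneck 5, flow now 5.
Augment x0→x1→x5→x6→x9: bottleneck 3, flow now 8.
Augment x0→x1→x5→x7→x9: bottleneck 4, flow now 12.
Augment x0→x2→x4→x8→x9: bottleneck 2, flow now 14.
No augmenting path remains; maximum flow = 14.
In the residual graph, reachable from x0: {x0}.
Min-cut edges: x0→x1 (7), x0→x2 (2), x0→x3 (5); capacity 7 + 2 + 5 = 14.
Cut capacity 17 exceeds the max flow 14, so it is not minimum.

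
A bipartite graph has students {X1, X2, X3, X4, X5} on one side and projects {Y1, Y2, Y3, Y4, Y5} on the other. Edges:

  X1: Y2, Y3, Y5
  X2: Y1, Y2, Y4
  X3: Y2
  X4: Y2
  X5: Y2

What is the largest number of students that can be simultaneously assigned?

Unit-capacity flow: source→left, listed edges, right→sink; max matching = max flow.
Augmenting path X1→Y2 (+1); matched 1.
Augmenting path X2→Y1 (+1); matched 2.
Augmenting path X3→Y2→X1→Y3 (+1); matched 3.
No augmenting path remains; maximum matching = 3.
König certificate: {X1, X2, Y2} is a vertex cover of size 3 (every listed pair touches it), so no matching can be larger.

3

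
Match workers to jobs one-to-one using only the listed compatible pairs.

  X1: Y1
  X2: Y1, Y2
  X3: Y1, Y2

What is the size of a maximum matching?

2

Unit-capacity flow: source→left, listed edges, right→sink; max matching = max flow.
Augmenting path X1→Y1 (+1); matched 1.
Augmenting path X2→Y2 (+1); matched 2.
No augmenting path remains; maximum matching = 2.
König certificate: {Y1, Y2} is a vertex cover of size 2 (every listed pair touches it), so no matching can be larger.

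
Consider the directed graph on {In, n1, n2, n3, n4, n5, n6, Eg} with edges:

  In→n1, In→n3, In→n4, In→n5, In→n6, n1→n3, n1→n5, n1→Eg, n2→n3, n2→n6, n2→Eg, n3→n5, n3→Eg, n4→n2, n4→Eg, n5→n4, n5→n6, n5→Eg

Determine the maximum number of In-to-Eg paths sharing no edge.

Assign every edge capacity 1; by Menger, the answer equals the max flow.
Path In→n1→Eg (+1); total 1.
Path In→n3→Eg (+1); total 2.
Path In→n4→Eg (+1); total 3.
Path In→n5→Eg (+1); total 4.
No residual In→Eg path; max flow = 4.
Certifying cut of size 4: {In→n1, In→n3, In→n4, In→n5}.

4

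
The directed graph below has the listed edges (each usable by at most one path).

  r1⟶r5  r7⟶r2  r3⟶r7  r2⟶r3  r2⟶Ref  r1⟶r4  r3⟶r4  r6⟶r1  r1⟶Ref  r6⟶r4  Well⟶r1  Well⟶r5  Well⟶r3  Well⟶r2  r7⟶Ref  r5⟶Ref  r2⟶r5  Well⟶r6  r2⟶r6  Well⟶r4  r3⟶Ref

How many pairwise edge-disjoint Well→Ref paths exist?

Assign every edge capacity 1; by Menger, the answer equals the max flow.
Path Well→r1→Ref (+1); total 1.
Path Well→r2→Ref (+1); total 2.
Path Well→r3→Ref (+1); total 3.
Path Well→r5→Ref (+1); total 4.
No residual Well→Ref path; max flow = 4.
Certifying cut of size 4: {Well→r2, Well→r3, r1→Ref, r5→Ref}.

4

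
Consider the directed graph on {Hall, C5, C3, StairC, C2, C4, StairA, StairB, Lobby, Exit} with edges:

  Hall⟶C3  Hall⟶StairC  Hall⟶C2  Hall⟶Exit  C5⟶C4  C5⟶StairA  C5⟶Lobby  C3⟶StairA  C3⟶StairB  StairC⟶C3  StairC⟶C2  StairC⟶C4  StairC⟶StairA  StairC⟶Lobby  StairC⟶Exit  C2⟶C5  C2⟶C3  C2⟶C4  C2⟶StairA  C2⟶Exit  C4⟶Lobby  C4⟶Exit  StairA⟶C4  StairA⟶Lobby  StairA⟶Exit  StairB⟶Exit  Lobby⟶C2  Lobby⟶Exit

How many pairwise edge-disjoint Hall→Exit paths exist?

4

Assign every edge capacity 1; by Menger, the answer equals the max flow.
Path Hall→Exit (+1); total 1.
Path Hall→StairC→Exit (+1); total 2.
Path Hall→C2→Exit (+1); total 3.
Path Hall→C3→StairA→Exit (+1); total 4.
No residual Hall→Exit path; max flow = 4.
Certifying cut of size 4: {Hall→C2, Hall→C3, Hall→Exit, Hall→StairC}.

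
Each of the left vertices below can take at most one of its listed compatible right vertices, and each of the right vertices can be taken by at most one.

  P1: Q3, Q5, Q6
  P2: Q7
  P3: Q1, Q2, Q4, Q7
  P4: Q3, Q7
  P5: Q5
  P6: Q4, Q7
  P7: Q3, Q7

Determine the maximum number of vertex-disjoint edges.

6

Unit-capacity flow: source→left, listed edges, right→sink; max matching = max flow.
Augmenting path P1→Q3 (+1); matched 1.
Augmenting path P2→Q7 (+1); matched 2.
Augmenting path P3→Q1 (+1); matched 3.
Augmenting path P5→Q5 (+1); matched 4.
Augmenting path P6→Q4 (+1); matched 5.
Augmenting path P4→Q3→P1→Q6 (+1); matched 6.
No augmenting path remains; maximum matching = 6.
König certificate: {P1, P3, P5, P6, Q3, Q7} is a vertex cover of size 6 (every listed pair touches it), so no matching can be larger.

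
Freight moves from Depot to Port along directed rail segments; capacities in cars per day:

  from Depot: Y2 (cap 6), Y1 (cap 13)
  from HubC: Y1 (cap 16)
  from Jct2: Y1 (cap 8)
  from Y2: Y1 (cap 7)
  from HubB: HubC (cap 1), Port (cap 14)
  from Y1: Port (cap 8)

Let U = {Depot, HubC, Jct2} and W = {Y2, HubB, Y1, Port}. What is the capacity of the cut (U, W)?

Edges leaving {Depot, HubC, Jct2}: Depot→Y2 (6), Depot→Y1 (13), HubC→Y1 (16), Jct2→Y1 (8).
Cut capacity = 6 + 13 + 16 + 8 = 43.

43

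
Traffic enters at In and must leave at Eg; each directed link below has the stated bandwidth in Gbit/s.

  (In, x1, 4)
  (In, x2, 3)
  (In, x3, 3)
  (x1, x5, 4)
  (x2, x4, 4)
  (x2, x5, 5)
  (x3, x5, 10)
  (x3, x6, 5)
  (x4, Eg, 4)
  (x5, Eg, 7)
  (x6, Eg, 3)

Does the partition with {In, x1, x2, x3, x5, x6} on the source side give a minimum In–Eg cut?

Given cut capacity: 4 + 7 + 3 = 14.
Augment In→x1→x5→Eg: bottleneck 4, flow now 4.
Augment In→x2→x4→Eg: bottleneck 3, flow now 7.
Augment In→x3→x5→Eg: bottleneck 3, flow now 10.
No augmenting path remains; maximum flow = 10.
In the residual graph, reachable from In: {In}.
Min-cut edges: In→x1 (4), In→x2 (3), In→x3 (3); capacity 4 + 3 + 3 = 10.
Cut capacity 14 exceeds the max flow 10, so it is not minimum.

No — its capacity is 14, but the minimum cut has capacity 10.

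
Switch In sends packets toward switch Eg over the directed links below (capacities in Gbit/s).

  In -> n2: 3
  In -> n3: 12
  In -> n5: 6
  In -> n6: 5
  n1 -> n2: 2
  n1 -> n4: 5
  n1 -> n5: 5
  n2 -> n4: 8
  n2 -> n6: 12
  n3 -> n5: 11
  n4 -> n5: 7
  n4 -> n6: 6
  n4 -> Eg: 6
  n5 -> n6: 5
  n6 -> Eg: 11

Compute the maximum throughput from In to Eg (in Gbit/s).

13

Augment In→n6→Eg: bottleneck 5, flow now 5.
Augment In→n2→n4→Eg: bottleneck 3, flow now 8.
Augment In→n5→n6→Eg: bottleneck 5, flow now 13.
No augmenting path remains; maximum flow = 13.
In the residual graph, reachable from In: {In, n3, n5}.
Min-cut edges: In→n2 (3), In→n6 (5), n5→n6 (5); capacity 3 + 5 + 5 = 13.
This cut is saturated, so no flow can exceed 13.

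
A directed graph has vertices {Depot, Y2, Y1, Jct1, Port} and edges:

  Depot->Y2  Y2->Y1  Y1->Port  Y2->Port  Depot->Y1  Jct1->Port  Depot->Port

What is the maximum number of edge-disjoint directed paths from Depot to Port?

3

Assign every edge capacity 1; by Menger, the answer equals the max flow.
Path Depot→Port (+1); total 1.
Path Depot→Y2→Port (+1); total 2.
Path Depot→Y1→Port (+1); total 3.
No residual Depot→Port path; max flow = 3.
Certifying cut of size 3: {Depot→Port, Depot→Y1, Depot→Y2}.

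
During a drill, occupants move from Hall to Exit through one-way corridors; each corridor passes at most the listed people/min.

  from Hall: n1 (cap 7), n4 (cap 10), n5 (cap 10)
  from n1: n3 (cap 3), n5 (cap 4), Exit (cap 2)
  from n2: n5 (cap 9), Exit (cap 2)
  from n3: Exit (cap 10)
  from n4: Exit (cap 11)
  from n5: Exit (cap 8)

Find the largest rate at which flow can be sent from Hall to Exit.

Augment Hall→n1→Exit: bottleneck 2, flow now 2.
Augment Hall→n4→Exit: bottleneck 10, flow now 12.
Augment Hall→n5→Exit: bottleneck 8, flow now 20.
Augment Hall→n1→n3→Exit: bottleneck 3, flow now 23.
No augmenting path remains; maximum flow = 23.
In the residual graph, reachable from Hall: {Hall, n1, n5}.
Min-cut edges: Hall→n4 (10), n1→n3 (3), n1→Exit (2), n5→Exit (8); capacity 10 + 3 + 2 + 8 = 23.
This cut is saturated, so no flow can exceed 23.

23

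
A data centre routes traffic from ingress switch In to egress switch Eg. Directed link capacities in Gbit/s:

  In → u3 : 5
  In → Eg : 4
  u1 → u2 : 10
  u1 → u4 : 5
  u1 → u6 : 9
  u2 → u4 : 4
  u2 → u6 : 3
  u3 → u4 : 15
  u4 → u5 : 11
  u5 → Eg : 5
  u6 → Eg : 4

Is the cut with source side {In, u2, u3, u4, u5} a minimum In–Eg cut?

Given cut capacity: 4 + 3 + 5 = 12.
Augment In→Eg: bottleneck 4, flow now 4.
Augment In→u3→u4→u5→Eg: bottleneck 5, flow now 9.
No augmenting path remains; maximum flow = 9.
In the residual graph, reachable from In: {In}.
Min-cut edges: In→u3 (5), In→Eg (4); capacity 5 + 4 = 9.
Cut capacity 12 exceeds the max flow 9, so it is not minimum.

No — its capacity is 12, but the minimum cut has capacity 9.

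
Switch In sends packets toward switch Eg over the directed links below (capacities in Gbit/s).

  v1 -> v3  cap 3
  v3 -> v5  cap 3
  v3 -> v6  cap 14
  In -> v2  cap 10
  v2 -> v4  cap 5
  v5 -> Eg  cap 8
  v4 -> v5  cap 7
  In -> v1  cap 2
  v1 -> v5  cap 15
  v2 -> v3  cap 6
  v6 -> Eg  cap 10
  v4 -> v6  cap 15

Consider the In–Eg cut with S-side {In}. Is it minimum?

Given cut capacity: 2 + 10 = 12.
Augment In→v1→v5→Eg: bottleneck 2, flow now 2.
Augment In→v2→v3→v5→Eg: bottleneck 3, flow now 5.
Augment In→v2→v3→v6→Eg: bottleneck 3, flow now 8.
Augment In→v2→v4→v5→Eg: bottleneck 3, flow now 11.
Augment In→v2→v4→v6→Eg: bottleneck 1, flow now 12.
No augmenting path remains; maximum flow = 12.
Cut capacity 12 equals the max flow, so it is a minimum cut.

Yes — it is a minimum cut (capacity 12).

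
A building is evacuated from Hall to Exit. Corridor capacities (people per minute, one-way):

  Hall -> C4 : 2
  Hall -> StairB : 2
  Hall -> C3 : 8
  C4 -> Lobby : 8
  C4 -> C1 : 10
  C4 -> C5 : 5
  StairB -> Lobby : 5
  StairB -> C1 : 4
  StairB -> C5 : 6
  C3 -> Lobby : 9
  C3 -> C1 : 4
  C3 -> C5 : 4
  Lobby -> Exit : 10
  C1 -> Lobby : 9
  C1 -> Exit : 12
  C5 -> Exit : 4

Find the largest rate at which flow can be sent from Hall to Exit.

Augment Hall→C4→Lobby→Exit: bottleneck 2, flow now 2.
Augment Hall→StairB→Lobby→Exit: bottleneck 2, flow now 4.
Augment Hall→C3→Lobby→Exit: bottleneck 6, flow now 10.
Augment Hall→C3→C1→Exit: bottleneck 2, flow now 12.
No augmenting path remains; maximum flow = 12.
In the residual graph, reachable from Hall: {Hall}.
Min-cut edges: Hall→C4 (2), Hall→StairB (2), Hall→C3 (8); capacity 2 + 2 + 8 = 12.
This cut is saturated, so no flow can exceed 12.

12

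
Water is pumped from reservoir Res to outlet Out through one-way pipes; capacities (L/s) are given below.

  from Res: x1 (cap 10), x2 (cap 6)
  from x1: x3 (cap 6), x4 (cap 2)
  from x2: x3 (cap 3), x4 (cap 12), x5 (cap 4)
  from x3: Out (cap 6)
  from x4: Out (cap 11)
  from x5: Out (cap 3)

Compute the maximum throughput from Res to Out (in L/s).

14

Augment Res→x1→x3→Out: bottleneck 6, flow now 6.
Augment Res→x1→x4→Out: bottleneck 2, flow now 8.
Augment Res→x2→x4→Out: bottleneck 6, flow now 14.
No augmenting path remains; maximum flow = 14.
In the residual graph, reachable from Res: {Res, x1}.
Min-cut edges: Res→x2 (6), x1→x3 (6), x1→x4 (2); capacity 6 + 6 + 2 = 14.
This cut is saturated, so no flow can exceed 14.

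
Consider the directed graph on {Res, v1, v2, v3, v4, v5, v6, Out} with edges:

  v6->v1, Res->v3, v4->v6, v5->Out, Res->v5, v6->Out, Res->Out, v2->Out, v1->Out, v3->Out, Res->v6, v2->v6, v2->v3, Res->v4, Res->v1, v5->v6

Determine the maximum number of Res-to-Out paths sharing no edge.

Assign every edge capacity 1; by Menger, the answer equals the max flow.
Path Res→Out (+1); total 1.
Path Res→v1→Out (+1); total 2.
Path Res→v3→Out (+1); total 3.
Path Res→v5→Out (+1); total 4.
Path Res→v6→Out (+1); total 5.
No residual Res→Out path; max flow = 5.
Certifying cut of size 5: {Res→Out, Res→v3, Res→v5, v1→Out, v6→Out}.

5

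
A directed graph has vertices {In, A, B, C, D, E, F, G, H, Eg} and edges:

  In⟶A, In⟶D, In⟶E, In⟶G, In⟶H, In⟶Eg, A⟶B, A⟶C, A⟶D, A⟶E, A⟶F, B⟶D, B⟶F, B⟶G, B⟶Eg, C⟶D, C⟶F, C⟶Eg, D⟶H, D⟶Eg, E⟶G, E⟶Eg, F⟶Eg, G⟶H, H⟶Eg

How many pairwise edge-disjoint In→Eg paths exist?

5

Assign every edge capacity 1; by Menger, the answer equals the max flow.
Path In→Eg (+1); total 1.
Path In→D→Eg (+1); total 2.
Path In→E→Eg (+1); total 3.
Path In→H→Eg (+1); total 4.
Path In→A→B→Eg (+1); total 5.
No residual In→Eg path; max flow = 5.
Certifying cut of size 5: {H→Eg, In→A, In→D, In→E, In→Eg}.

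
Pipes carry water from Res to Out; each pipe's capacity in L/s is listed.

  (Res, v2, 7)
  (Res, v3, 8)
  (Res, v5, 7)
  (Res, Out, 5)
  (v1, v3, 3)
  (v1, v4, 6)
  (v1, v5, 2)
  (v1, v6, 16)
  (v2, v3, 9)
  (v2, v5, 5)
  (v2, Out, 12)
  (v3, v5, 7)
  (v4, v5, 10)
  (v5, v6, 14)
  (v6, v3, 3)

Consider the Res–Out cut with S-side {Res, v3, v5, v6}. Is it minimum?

Yes — it is a minimum cut (capacity 12).

Given cut capacity: 7 + 5 = 12.
Augment Res→Out: bottleneck 5, flow now 5.
Augment Res→v2→Out: bottleneck 7, flow now 12.
No augmenting path remains; maximum flow = 12.
Cut capacity 12 equals the max flow, so it is a minimum cut.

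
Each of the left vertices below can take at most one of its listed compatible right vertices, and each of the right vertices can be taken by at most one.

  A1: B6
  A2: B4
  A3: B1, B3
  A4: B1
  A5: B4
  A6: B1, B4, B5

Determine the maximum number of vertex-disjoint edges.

Unit-capacity flow: source→left, listed edges, right→sink; max matching = max flow.
Augmenting path A1→B6 (+1); matched 1.
Augmenting path A2→B4 (+1); matched 2.
Augmenting path A3→B1 (+1); matched 3.
Augmenting path A6→B5 (+1); matched 4.
Augmenting path A4→B1→A3→B3 (+1); matched 5.
No augmenting path remains; maximum matching = 5.
König certificate: {A1, A3, A4, A6, B4} is a vertex cover of size 5 (every listed pair touches it), so no matching can be larger.

5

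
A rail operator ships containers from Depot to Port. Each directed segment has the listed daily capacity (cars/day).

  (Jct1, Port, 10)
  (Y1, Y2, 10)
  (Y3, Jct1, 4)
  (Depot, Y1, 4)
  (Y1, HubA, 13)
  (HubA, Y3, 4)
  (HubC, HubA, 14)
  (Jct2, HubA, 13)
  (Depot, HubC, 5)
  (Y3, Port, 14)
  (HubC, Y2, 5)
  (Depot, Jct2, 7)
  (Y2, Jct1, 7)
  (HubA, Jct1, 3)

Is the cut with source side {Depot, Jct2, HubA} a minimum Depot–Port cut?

Given cut capacity: 5 + 4 + 4 + 3 = 16.
Augment Depot→HubC→Y2→Jct1→Port: bottleneck 5, flow now 5.
Augment Depot→Jct2→HubA→Y3→Port: bottleneck 4, flow now 9.
Augment Depot→Jct2→HubA→Jct1→Port: bottleneck 3, flow now 12.
Augment Depot→Y1→Y2→Jct1→Port: bottleneck 2, flow now 14.
No augmenting path remains; maximum flow = 14.
In the residual graph, reachable from Depot: {Depot, HubC, Jct2, Y1, Y2, HubA}.
Min-cut edges: Y2→Jct1 (7), HubA→Y3 (4), HubA→Jct1 (3); capacity 7 + 4 + 3 = 14.
Cut capacity 16 exceeds the max flow 14, so it is not minimum.

No — its capacity is 16, but the minimum cut has capacity 14.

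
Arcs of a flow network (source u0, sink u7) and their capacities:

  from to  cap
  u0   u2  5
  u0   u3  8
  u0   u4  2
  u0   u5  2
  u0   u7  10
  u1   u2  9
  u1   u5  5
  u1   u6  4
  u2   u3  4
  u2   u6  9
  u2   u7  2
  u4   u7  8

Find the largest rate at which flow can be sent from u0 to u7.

14

Augment u0→u7: bottleneck 10, flow now 10.
Augment u0→u2→u7: bottleneck 2, flow now 12.
Augment u0→u4→u7: bottleneck 2, flow now 14.
No augmenting path remains; maximum flow = 14.
In the residual graph, reachable from u0: {u0, u2, u3, u5, u6}.
Min-cut edges: u0→u4 (2), u0→u7 (10), u2→u7 (2); capacity 2 + 10 + 2 = 14.
This cut is saturated, so no flow can exceed 14.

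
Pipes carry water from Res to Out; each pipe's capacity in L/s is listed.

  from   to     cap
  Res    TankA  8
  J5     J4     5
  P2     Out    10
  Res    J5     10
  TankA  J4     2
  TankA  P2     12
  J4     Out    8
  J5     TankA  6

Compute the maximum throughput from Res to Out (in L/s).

17

Augment Res→TankA→P2→Out: bottleneck 8, flow now 8.
Augment Res→J5→J4→Out: bottleneck 5, flow now 13.
Augment Res→J5→TankA→P2→Out: bottleneck 2, flow now 15.
Augment Res→J5→TankA→J4→Out: bottleneck 2, flow now 17.
No augmenting path remains; maximum flow = 17.
In the residual graph, reachable from Res: {Res, TankA, J5, P2}.
Min-cut edges: TankA→J4 (2), J5→J4 (5), P2→Out (10); capacity 2 + 5 + 10 = 17.
This cut is saturated, so no flow can exceed 17.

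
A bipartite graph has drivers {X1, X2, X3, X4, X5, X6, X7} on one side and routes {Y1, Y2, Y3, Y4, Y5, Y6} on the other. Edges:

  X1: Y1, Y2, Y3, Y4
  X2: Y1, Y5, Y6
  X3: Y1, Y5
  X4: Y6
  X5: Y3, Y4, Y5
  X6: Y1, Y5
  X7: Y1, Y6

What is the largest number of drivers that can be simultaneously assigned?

5

Unit-capacity flow: source→left, listed edges, right→sink; max matching = max flow.
Augmenting path X1→Y1 (+1); matched 1.
Augmenting path X2→Y5 (+1); matched 2.
Augmenting path X4→Y6 (+1); matched 3.
Augmenting path X5→Y3 (+1); matched 4.
Augmenting path X3→Y1→X1→Y2 (+1); matched 5.
No augmenting path remains; maximum matching = 5.
König certificate: {X1, X5, Y1, Y5, Y6} is a vertex cover of size 5 (every listed pair touches it), so no matching can be larger.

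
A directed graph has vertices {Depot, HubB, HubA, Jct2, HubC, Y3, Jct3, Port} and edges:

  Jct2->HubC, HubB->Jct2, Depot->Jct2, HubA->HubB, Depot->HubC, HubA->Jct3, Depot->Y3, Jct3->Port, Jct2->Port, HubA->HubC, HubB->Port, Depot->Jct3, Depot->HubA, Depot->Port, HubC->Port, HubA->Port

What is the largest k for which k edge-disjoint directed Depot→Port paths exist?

Assign every edge capacity 1; by Menger, the answer equals the max flow.
Path Depot→Port (+1); total 1.
Path Depot→HubA→Port (+1); total 2.
Path Depot→Jct2→Port (+1); total 3.
Path Depot→HubC→Port (+1); total 4.
Path Depot→Jct3→Port (+1); total 5.
No residual Depot→Port path; max flow = 5.
Certifying cut of size 5: {Depot→HubA, Depot→HubC, Depot→Jct2, Depot→Jct3, Depot→Port}.

5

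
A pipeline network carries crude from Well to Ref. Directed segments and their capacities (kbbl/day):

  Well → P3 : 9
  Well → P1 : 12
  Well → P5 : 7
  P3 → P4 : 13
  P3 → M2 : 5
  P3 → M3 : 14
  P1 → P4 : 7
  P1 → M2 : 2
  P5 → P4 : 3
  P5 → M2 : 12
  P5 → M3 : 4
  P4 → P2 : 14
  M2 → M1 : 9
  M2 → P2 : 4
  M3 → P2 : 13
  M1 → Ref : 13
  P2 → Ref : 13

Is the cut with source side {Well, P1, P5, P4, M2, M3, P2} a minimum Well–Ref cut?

Given cut capacity: 9 + 9 + 13 = 31.
Augment Well→P3→P4→P2→Ref: bottleneck 9, flow now 9.
Augment Well→P1→P4→P2→Ref: bottleneck 4, flow now 13.
Augment Well→P1→M2→M1→Ref: bottleneck 2, flow now 15.
Augment Well→P5→M2→M1→Ref: bottleneck 7, flow now 22.
No augmenting path remains; maximum flow = 22.
In the residual graph, reachable from Well: {Well, P3, P1, P5, P4, M2, M3, P2}.
Min-cut edges: M2→M1 (9), P2→Ref (13); capacity 9 + 13 = 22.
Cut capacity 31 exceeds the max flow 22, so it is not minimum.

No — its capacity is 31, but the minimum cut has capacity 22.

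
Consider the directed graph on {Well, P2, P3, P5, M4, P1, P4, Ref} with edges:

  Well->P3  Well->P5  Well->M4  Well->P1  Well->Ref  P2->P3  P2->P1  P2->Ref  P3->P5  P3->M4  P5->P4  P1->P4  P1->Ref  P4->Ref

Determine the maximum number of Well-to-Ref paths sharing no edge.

3

Assign every edge capacity 1; by Menger, the answer equals the max flow.
Path Well→Ref (+1); total 1.
Path Well→P1→Ref (+1); total 2.
Path Well→P5→P4→Ref (+1); total 3.
No residual Well→Ref path; max flow = 3.
Certifying cut of size 3: {P5→P4, Well→P1, Well→Ref}.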